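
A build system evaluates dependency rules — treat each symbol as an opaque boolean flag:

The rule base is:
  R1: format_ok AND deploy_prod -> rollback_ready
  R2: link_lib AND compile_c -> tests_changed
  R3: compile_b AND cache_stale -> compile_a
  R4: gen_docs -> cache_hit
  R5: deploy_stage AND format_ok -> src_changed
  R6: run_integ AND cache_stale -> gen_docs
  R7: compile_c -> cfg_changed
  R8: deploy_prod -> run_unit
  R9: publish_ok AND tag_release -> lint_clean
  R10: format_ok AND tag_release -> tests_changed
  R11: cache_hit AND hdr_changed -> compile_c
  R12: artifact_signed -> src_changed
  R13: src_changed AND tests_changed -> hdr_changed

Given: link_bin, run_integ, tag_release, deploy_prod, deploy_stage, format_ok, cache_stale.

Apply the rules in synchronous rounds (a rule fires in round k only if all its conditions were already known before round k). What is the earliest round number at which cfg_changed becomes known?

Round 1 fires R1, R5, R6, R8, R10, giving rollback_ready, src_changed, gen_docs, run_unit, tests_changed.
Round 2 fires R4, R13, giving cache_hit, hdr_changed.
Round 3 fires R11, giving compile_c.
Round 4 fires R7, giving cfg_changed.
cfg_changed first appears in round 4.

4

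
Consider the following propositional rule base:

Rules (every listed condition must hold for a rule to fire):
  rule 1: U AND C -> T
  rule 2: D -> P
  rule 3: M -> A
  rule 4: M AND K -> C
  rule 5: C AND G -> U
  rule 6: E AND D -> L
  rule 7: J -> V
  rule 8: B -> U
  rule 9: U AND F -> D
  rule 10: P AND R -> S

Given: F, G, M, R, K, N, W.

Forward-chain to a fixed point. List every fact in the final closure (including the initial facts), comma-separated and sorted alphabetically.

A, C, D, F, G, K, M, N, P, R, S, T, U, W

Round 1 — rule 3, rule 4, derive A, C.
Round 2 — rule 5, derive U.
Round 3 — rule 1, rule 9, derive T, D.
Round 4 — rule 2, derive P.
Round 5 — rule 10, derive S.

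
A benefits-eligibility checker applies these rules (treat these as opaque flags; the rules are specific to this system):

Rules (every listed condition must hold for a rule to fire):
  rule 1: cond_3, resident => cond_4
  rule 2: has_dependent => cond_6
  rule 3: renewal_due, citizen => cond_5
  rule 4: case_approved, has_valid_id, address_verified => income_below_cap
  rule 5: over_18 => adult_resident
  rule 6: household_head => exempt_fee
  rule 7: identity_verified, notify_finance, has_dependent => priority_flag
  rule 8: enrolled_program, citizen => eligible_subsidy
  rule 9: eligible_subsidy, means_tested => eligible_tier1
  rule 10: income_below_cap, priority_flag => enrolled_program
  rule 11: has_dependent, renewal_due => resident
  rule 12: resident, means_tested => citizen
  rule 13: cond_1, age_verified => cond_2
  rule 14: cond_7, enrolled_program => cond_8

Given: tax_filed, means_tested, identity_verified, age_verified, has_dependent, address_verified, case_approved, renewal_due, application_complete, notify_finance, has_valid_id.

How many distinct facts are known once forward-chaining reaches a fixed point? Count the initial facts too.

20

Round 1: rule 2 [has_dependent => cond_6]; rule 4 [case_approved, has_valid_id, address_verified => income_below_cap]; rule 7 [identity_verified, notify_finance, has_dependent => priority_flag]; rule 11 [has_dependent, renewal_due => resident]. New: cond_6, income_below_cap, priority_flag, resident.
Round 2: rule 10 [income_below_cap, priority_flag => enrolled_program]; rule 12 [resident, means_tested => citizen]. New: enrolled_program, citizen.
Round 3: rule 3 [renewal_due, citizen => cond_5]; rule 8 [enrolled_program, citizen => eligible_subsidy]. New: cond_5, eligible_subsidy.
Round 4: rule 9 [eligible_subsidy, means_tested => eligible_tier1]. New: eligible_tier1.
Closure: {address_verified, age_verified, application_complete, case_approved, citizen, cond_5, cond_6, eligible_subsidy, eligible_tier1, enrolled_program, has_dependent, has_valid_id, identity_verified, income_below_cap, means_tested, notify_finance, priority_flag, renewal_due, resident, tax_filed} — 20 facts.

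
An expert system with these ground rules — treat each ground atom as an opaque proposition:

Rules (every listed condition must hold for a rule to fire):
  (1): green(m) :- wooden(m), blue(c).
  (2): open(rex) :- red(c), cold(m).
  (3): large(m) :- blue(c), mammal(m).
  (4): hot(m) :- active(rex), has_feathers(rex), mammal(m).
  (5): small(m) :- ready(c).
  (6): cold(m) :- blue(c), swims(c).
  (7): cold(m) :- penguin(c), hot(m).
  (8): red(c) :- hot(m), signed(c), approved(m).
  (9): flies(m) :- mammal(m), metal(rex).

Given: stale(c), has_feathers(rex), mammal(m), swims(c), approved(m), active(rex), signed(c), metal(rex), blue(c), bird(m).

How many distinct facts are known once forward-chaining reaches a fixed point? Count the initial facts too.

Round 1: (3) [large(m) :- blue(c), mammal(m).]; (4) [hot(m) :- active(rex), has_feathers(rex), mammal(m).]; (6) [cold(m) :- blue(c), swims(c).]; (9) [flies(m) :- mammal(m), metal(rex).]. New: large(m), hot(m), cold(m), flies(m).
Round 2: (8) [red(c) :- hot(m), signed(c), approved(m).]. New: red(c).
Round 3: (2) [open(rex) :- red(c), cold(m).]. New: open(rex).
Closure: {active(rex), approved(m), bird(m), blue(c), cold(m), flies(m), has_feathers(rex), hot(m), large(m), mammal(m), metal(rex), open(rex), red(c), signed(c), stale(c), swims(c)} — 16 facts.

16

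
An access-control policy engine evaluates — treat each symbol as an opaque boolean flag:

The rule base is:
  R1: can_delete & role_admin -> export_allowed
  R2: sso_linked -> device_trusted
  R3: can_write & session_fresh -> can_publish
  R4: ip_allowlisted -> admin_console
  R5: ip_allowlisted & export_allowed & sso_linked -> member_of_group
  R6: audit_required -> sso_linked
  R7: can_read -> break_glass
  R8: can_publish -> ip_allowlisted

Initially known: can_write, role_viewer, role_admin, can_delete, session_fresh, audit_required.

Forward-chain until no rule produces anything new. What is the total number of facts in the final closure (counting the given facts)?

13

Round 1: R1 [can_delete & role_admin -> export_allowed]; R3 [can_write & session_fresh -> can_publish]; R6 [audit_required -> sso_linked]. New: export_allowed, can_publish, sso_linked.
Round 2: R2 [sso_linked -> device_trusted]; R8 [can_publish -> ip_allowlisted]. New: device_trusted, ip_allowlisted.
Round 3: R4 [ip_allowlisted -> admin_console]; R5 [ip_allowlisted & export_allowed & sso_linked -> member_of_group]. New: admin_console, member_of_group.
Closure: {admin_console, audit_required, can_delete, can_publish, can_write, device_trusted, export_allowed, ip_allowlisted, member_of_group, role_admin, role_viewer, session_fresh, sso_linked} — 13 facts.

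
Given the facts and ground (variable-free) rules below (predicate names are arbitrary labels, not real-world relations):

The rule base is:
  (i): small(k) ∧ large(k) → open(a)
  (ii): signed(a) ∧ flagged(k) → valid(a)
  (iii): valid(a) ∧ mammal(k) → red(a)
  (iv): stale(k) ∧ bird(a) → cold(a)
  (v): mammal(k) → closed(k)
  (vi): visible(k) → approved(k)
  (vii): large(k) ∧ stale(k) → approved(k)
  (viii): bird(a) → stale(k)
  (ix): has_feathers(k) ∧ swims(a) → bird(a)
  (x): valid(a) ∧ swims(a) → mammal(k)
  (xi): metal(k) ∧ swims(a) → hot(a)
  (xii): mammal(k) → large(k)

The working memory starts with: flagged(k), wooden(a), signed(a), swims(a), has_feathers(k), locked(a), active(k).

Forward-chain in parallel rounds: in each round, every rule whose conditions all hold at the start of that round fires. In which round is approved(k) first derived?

4

Round 1 fires (ii), (ix), giving valid(a), bird(a).
Round 2 fires (viii), (x), giving stale(k), mammal(k).
Round 3 fires (iii), (iv), (v), (xii), giving red(a), cold(a), closed(k), large(k).
Round 4 fires (vii), giving approved(k).
approved(k) first appears in round 4.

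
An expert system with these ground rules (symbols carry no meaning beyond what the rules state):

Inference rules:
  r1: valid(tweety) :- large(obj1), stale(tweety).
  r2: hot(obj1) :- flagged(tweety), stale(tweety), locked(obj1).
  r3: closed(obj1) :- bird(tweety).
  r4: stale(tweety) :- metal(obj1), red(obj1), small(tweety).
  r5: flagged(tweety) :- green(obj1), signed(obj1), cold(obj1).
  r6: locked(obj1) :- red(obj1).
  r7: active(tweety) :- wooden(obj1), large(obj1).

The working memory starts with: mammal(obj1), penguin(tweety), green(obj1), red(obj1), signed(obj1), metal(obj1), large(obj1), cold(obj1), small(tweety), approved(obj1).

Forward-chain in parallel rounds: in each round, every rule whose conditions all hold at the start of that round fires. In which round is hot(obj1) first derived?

2

Round 1 fires r4, r5, r6, giving stale(tweety), flagged(tweety), locked(obj1).
Round 2 fires r1, r2, giving valid(tweety), hot(obj1).
hot(obj1) first appears in round 2.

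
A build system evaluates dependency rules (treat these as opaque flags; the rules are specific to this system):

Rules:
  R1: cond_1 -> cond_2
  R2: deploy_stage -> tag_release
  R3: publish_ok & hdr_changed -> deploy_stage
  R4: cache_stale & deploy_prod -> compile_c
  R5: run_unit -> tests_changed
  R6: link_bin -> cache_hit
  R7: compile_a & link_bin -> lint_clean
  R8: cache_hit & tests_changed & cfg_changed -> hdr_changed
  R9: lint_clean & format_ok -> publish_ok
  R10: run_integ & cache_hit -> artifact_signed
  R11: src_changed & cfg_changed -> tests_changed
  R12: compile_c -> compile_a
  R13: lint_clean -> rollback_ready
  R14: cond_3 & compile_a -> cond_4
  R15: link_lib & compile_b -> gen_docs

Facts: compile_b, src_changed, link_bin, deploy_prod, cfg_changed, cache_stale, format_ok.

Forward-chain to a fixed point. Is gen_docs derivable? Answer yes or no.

no

Round 1: R4 [cache_stale & deploy_prod -> compile_c]; R6 [link_bin -> cache_hit]; R11 [src_changed & cfg_changed -> tests_changed]. New: compile_c, cache_hit, tests_changed.
Round 2: R8 [cache_hit & tests_changed & cfg_changed -> hdr_changed]; R12 [compile_c -> compile_a]. New: hdr_changed, compile_a.
Round 3: R7 [compile_a & link_bin -> lint_clean]. New: lint_clean.
Round 4: R9 [lint_clean & format_ok -> publish_ok]; R13 [lint_clean -> rollback_ready]. New: publish_ok, rollback_ready.
Round 5: R3 [publish_ok & hdr_changed -> deploy_stage]. New: deploy_stage.
Round 6: R2 [deploy_stage -> tag_release]. New: tag_release.
Fixed point reached. gen_docs is concluded only by R15; R15 needs link_lib (never derived).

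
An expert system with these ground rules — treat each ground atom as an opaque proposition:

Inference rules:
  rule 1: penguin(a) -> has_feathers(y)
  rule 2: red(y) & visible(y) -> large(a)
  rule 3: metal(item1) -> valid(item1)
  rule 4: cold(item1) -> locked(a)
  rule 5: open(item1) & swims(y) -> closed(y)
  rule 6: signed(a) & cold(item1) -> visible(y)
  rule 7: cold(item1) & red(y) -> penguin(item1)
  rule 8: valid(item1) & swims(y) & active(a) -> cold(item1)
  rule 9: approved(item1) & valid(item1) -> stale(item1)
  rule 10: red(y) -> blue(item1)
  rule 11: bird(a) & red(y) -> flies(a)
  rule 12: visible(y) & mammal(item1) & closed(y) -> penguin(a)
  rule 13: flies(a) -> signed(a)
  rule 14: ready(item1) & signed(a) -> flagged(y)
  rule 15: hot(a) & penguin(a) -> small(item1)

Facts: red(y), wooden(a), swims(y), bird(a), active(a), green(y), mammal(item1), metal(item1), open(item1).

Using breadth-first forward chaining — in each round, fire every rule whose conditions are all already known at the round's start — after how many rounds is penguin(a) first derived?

4

Round 1 fires rule 3, rule 5, rule 10, rule 11, giving valid(item1), closed(y), blue(item1), flies(a).
Round 2 fires rule 8, rule 13, giving cold(item1), signed(a).
Round 3 fires rule 4, rule 6, rule 7, giving locked(a), visible(y), penguin(item1).
Round 4 fires rule 2, rule 12, giving large(a), penguin(a).
penguin(a) first appears in round 4.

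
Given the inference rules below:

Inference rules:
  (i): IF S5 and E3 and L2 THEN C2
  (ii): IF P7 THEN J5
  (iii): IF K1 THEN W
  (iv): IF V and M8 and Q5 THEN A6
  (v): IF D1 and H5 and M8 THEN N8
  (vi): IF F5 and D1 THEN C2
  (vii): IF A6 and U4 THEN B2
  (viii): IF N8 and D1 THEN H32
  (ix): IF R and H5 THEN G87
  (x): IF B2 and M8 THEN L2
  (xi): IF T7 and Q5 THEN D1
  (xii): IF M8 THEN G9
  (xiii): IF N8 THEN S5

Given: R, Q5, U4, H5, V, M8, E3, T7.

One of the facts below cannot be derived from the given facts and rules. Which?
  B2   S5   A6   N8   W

Round 1: (iv) [IF V and M8 and Q5 THEN A6]; (ix) [IF R and H5 THEN G87]; (xi) [IF T7 and Q5 THEN D1]; (xii) [IF M8 THEN G9]. New: A6, G87, D1, G9.
Round 2: (v) [IF D1 and H5 and M8 THEN N8]; (vii) [IF A6 and U4 THEN B2]. New: N8, B2.
Round 3: (viii) [IF N8 and D1 THEN H32]; (x) [IF B2 and M8 THEN L2]; (xiii) [IF N8 THEN S5]. New: H32, L2, S5.
Round 4: (i) [IF S5 and E3 and L2 THEN C2]. New: C2.
Derived: B2 (round 2), N8 (round 2), S5 (round 3), A6 (round 1). W never appears in any round.

W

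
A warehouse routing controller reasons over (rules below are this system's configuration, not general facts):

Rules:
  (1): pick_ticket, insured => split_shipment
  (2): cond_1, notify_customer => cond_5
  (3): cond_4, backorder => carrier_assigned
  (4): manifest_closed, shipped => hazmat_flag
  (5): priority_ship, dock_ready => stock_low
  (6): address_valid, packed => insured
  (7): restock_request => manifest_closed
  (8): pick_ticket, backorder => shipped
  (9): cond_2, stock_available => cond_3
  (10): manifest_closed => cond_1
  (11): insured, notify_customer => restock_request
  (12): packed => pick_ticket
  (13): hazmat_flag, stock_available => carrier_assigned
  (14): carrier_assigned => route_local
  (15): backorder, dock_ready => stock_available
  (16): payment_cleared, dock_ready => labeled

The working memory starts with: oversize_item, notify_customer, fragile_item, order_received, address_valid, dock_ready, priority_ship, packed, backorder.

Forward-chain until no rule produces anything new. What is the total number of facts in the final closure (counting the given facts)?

22

Round 1: (5) [priority_ship, dock_ready => stock_low]; (6) [address_valid, packed => insured]; (12) [packed => pick_ticket]; (15) [backorder, dock_ready => stock_available]. New: stock_low, insured, pick_ticket, stock_available.
Round 2: (1) [pick_ticket, insured => split_shipment]; (8) [pick_ticket, backorder => shipped]; (11) [insured, notify_customer => restock_request]. New: split_shipment, shipped, restock_request.
Round 3: (7) [restock_request => manifest_closed]. New: manifest_closed.
Round 4: (4) [manifest_closed, shipped => hazmat_flag]; (10) [manifest_closed => cond_1]. New: hazmat_flag, cond_1.
Round 5: (2) [cond_1, notify_customer => cond_5]; (13) [hazmat_flag, stock_available => carrier_assigned]. New: cond_5, carrier_assigned.
Round 6: (14) [carrier_assigned => route_local]. New: route_local.
Closure: {address_valid, backorder, carrier_assigned, cond_1, cond_5, dock_ready, fragile_item, hazmat_flag, insured, manifest_closed, notify_customer, order_received, oversize_item, packed, pick_ticket, priority_ship, restock_request, route_local, shipped, split_shipment, stock_available, stock_low} — 22 facts.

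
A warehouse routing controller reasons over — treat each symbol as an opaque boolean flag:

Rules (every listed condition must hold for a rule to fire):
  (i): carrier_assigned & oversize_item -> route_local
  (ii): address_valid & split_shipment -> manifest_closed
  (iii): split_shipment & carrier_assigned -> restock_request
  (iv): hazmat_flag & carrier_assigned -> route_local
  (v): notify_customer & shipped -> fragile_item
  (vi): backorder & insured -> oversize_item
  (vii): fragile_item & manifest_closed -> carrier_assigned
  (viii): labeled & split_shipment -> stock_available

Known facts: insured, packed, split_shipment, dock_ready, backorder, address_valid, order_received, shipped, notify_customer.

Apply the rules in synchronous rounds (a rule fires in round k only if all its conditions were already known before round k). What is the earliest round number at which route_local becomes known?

Round 1 fires (ii), (v), (vi), giving manifest_closed, fragile_item, oversize_item.
Round 2 fires (vii), giving carrier_assigned.
Round 3 fires (i), (iii), giving route_local, restock_request.
route_local first appears in round 3.

3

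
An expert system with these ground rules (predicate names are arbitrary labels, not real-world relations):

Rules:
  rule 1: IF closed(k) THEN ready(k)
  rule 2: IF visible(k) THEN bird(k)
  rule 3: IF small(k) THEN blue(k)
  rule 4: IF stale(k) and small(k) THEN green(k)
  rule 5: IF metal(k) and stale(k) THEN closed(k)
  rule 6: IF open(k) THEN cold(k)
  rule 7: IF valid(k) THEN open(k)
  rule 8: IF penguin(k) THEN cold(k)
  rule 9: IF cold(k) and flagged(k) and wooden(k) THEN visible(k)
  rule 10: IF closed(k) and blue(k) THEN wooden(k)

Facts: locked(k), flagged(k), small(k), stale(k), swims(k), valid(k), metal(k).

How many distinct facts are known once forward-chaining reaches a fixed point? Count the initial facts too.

16

Round 1: rule 3 [IF small(k) THEN blue(k)]; rule 4 [IF stale(k) and small(k) THEN green(k)]; rule 5 [IF metal(k) and stale(k) THEN closed(k)]; rule 7 [IF valid(k) THEN open(k)]. New: blue(k), green(k), closed(k), open(k).
Round 2: rule 1 [IF closed(k) THEN ready(k)]; rule 6 [IF open(k) THEN cold(k)]; rule 10 [IF closed(k) and blue(k) THEN wooden(k)]. New: ready(k), cold(k), wooden(k).
Round 3: rule 9 [IF cold(k) and flagged(k) and wooden(k) THEN visible(k)]. New: visible(k).
Round 4: rule 2 [IF visible(k) THEN bird(k)]. New: bird(k).
Closure: {bird(k), blue(k), closed(k), cold(k), flagged(k), green(k), locked(k), metal(k), open(k), ready(k), small(k), stale(k), swims(k), valid(k), visible(k), wooden(k)} — 16 facts.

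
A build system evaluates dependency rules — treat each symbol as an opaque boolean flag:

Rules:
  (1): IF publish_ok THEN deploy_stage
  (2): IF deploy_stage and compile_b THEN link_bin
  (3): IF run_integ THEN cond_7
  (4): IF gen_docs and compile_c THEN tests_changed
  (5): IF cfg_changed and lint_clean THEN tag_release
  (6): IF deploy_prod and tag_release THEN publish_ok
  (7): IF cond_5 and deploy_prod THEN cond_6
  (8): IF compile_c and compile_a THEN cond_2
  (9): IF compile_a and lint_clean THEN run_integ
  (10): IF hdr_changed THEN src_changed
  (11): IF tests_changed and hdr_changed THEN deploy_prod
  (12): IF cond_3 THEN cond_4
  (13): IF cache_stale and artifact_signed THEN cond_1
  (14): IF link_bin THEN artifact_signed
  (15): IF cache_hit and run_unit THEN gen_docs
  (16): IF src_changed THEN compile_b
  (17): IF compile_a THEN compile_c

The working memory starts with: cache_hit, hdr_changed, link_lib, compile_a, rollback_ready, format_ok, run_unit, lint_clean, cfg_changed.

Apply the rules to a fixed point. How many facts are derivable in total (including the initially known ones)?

Round 1 fires (5), (9), (10), (15), (17), giving tag_release, run_integ, src_changed, gen_docs, compile_c.
Round 2 fires (3), (4), (8), (16), giving cond_7, tests_changed, cond_2, compile_b.
Round 3 fires (11), giving deploy_prod.
Round 4 fires (6), giving publish_ok.
Round 5 fires (1), giving deploy_stage.
Round 6 fires (2), giving link_bin.
Round 7 fires (14), giving artifact_signed.
Closure: {artifact_signed, cache_hit, cfg_changed, compile_a, compile_b, compile_c, cond_2, cond_7, deploy_prod, deploy_stage, format_ok, gen_docs, hdr_changed, link_bin, link_lib, lint_clean, publish_ok, rollback_ready, run_integ, run_unit, src_changed, tag_release, tests_changed} — 23 facts.

23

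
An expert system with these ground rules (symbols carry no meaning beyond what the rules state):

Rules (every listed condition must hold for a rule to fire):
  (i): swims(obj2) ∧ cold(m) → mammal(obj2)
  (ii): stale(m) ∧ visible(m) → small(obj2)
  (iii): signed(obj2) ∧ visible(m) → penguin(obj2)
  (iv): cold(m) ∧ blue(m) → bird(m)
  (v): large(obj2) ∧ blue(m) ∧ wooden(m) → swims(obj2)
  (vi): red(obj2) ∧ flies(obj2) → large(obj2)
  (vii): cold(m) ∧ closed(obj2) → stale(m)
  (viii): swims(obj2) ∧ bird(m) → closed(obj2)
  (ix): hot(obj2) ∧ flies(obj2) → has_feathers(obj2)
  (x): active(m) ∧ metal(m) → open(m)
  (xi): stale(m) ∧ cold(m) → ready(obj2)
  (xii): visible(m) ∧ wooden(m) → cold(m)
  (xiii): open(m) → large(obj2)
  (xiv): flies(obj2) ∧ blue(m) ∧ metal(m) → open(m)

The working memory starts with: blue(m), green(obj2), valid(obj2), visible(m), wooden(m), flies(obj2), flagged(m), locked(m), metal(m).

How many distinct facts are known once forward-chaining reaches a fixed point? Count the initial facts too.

19

Round 1 fires (xii), (xiv), giving cold(m), open(m).
Round 2 fires (iv), (xiii), giving bird(m), large(obj2).
Round 3 fires (v), giving swims(obj2).
Round 4 fires (i), (viii), giving mammal(obj2), closed(obj2).
Round 5 fires (vii), giving stale(m).
Round 6 fires (ii), (xi), giving small(obj2), ready(obj2).
Closure: {bird(m), blue(m), closed(obj2), cold(m), flagged(m), flies(obj2), green(obj2), large(obj2), locked(m), mammal(obj2), metal(m), open(m), ready(obj2), small(obj2), stale(m), swims(obj2), valid(obj2), visible(m), wooden(m)} — 19 facts.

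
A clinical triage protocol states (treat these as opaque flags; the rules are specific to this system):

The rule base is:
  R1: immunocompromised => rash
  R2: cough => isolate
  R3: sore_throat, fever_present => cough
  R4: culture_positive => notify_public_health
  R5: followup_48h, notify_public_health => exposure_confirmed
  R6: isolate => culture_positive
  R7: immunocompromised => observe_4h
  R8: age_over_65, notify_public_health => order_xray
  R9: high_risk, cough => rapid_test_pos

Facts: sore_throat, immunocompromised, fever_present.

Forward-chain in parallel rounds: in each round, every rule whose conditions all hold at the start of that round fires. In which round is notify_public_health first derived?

4

Round 1 fires R1, R3, R7, giving rash, cough, observe_4h.
Round 2 fires R2, giving isolate.
Round 3 fires R6, giving culture_positive.
Round 4 fires R4, giving notify_public_health.
notify_public_health first appears in round 4.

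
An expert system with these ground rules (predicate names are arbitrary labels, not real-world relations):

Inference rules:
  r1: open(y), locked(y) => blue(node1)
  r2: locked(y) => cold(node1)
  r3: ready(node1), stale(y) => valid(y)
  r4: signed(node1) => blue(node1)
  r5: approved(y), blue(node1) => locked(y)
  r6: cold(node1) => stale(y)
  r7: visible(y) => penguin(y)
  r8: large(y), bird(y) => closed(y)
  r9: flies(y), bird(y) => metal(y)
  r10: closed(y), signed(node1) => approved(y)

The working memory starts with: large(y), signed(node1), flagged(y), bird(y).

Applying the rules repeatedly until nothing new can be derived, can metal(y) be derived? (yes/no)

no

Round 1: r4 [signed(node1) => blue(node1)]; r8 [large(y), bird(y) => closed(y)]. New: blue(node1), closed(y).
Round 2: r10 [closed(y), signed(node1) => approved(y)]. New: approved(y).
Round 3: r5 [approved(y), blue(node1) => locked(y)]. New: locked(y).
Round 4: r2 [locked(y) => cold(node1)]. New: cold(node1).
Round 5: r6 [cold(node1) => stale(y)]. New: stale(y).
Fixed point reached. metal(y) is concluded only by r9; r9 needs flies(y) (never derived).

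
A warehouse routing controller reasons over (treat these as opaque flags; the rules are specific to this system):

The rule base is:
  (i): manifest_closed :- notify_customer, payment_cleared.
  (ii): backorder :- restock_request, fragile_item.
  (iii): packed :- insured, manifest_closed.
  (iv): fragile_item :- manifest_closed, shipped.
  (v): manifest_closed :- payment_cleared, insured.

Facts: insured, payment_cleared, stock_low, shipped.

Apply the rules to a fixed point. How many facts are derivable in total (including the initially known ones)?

Round 1 — (v), derive manifest_closed.
Round 2 — (iii), (iv), derive packed, fragile_item.
Closure: {fragile_item, insured, manifest_closed, packed, payment_cleared, shipped, stock_low} — 7 facts.

7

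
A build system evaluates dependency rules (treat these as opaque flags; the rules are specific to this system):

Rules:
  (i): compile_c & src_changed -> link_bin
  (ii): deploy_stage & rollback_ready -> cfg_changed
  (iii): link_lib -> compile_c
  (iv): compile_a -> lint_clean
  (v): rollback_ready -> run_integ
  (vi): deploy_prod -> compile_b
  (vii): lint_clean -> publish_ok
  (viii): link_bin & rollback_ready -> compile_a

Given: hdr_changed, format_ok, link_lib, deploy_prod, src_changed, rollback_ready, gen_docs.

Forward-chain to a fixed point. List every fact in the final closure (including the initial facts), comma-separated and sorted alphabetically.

compile_a, compile_b, compile_c, deploy_prod, format_ok, gen_docs, hdr_changed, link_bin, link_lib, lint_clean, publish_ok, rollback_ready, run_integ, src_changed

Round 1: (iii) [link_lib -> compile_c]; (v) [rollback_ready -> run_integ]; (vi) [deploy_prod -> compile_b]. Adds compile_c, run_integ, compile_b.
Round 2: (i) [compile_c & src_changed -> link_bin]. Adds link_bin.
Round 3: (viii) [link_bin & rollback_ready -> compile_a]. Adds compile_a.
Round 4: (iv) [compile_a -> lint_clean]. Adds lint_clean.
Round 5: (vii) [lint_clean -> publish_ok]. Adds publish_ok.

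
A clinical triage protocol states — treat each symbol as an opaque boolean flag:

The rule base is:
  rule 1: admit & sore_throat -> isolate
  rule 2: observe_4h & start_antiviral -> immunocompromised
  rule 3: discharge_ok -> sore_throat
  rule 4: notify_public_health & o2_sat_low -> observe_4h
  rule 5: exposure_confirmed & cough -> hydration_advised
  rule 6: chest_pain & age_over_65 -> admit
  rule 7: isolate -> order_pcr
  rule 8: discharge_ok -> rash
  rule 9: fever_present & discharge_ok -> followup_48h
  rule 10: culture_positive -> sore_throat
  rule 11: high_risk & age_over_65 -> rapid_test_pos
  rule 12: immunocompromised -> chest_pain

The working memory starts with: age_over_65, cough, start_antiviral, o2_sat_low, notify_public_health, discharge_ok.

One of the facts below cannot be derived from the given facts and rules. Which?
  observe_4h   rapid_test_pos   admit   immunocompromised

rapid_test_pos

[1] rule 3 [discharge_ok -> sore_throat]; rule 4 [notify_public_health & o2_sat_low -> observe_4h]; rule 8 [discharge_ok -> rash]. ⇒ new: sore_throat, observe_4h, rash.
[2] rule 2 [observe_4h & start_antiviral -> immunocompromised]. ⇒ new: immunocompromised.
[3] rule 12 [immunocompromised -> chest_pain]. ⇒ new: chest_pain.
[4] rule 6 [chest_pain & age_over_65 -> admit]. ⇒ new: admit.
[5] rule 1 [admit & sore_throat -> isolate]. ⇒ new: isolate.
[6] rule 7 [isolate -> order_pcr]. ⇒ new: order_pcr.
Derived: admit (round 4), observe_4h (round 1), immunocompromised (round 2). rapid_test_pos never appears in any round.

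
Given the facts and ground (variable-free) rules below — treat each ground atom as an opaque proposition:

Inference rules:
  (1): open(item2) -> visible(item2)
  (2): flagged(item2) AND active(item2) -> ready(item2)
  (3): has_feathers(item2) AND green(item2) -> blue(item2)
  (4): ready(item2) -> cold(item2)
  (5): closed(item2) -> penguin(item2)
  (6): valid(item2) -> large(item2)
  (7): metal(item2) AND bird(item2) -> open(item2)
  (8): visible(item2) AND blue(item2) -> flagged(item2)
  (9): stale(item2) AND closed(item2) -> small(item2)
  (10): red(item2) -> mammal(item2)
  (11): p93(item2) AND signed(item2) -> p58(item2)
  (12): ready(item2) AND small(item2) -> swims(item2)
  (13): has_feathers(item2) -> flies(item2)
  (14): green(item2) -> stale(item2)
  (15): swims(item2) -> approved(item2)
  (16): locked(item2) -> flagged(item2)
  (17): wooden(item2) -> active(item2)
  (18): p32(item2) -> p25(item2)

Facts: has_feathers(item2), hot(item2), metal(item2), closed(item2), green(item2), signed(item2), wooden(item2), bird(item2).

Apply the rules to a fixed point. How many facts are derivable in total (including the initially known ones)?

21

Round 1 fires (3), (5), (7), (13), (14), (17), giving blue(item2), penguin(item2), open(item2), flies(item2), stale(item2), active(item2).
Round 2 fires (1), (9), giving visible(item2), small(item2).
Round 3 fires (8), giving flagged(item2).
Round 4 fires (2), giving ready(item2).
Round 5 fires (4), (12), giving cold(item2), swims(item2).
Round 6 fires (15), giving approved(item2).
Closure: {active(item2), approved(item2), bird(item2), blue(item2), closed(item2), cold(item2), flagged(item2), flies(item2), green(item2), has_feathers(item2), hot(item2), metal(item2), open(item2), penguin(item2), ready(item2), signed(item2), small(item2), stale(item2), swims(item2), visible(item2), wooden(item2)} — 21 facts.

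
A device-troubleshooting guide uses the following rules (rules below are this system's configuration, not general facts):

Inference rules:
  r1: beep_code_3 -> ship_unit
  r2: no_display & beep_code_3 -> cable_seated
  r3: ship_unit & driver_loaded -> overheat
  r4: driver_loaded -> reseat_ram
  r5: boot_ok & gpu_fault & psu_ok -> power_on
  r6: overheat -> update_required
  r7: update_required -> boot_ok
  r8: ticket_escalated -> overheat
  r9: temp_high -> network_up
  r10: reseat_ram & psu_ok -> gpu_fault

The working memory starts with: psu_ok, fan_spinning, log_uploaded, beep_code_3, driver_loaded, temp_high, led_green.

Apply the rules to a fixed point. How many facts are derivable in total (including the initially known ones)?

15

Round 1 — r1, r4, r9, derive ship_unit, reseat_ram, network_up.
Round 2 — r3, r10, derive overheat, gpu_fault.
Round 3 — r6, derive update_required.
Round 4 — r7, derive boot_ok.
Round 5 — r5, derive power_on.
Closure: {beep_code_3, boot_ok, driver_loaded, fan_spinning, gpu_fault, led_green, log_uploaded, network_up, overheat, power_on, psu_ok, reseat_ram, ship_unit, temp_high, update_required} — 15 facts.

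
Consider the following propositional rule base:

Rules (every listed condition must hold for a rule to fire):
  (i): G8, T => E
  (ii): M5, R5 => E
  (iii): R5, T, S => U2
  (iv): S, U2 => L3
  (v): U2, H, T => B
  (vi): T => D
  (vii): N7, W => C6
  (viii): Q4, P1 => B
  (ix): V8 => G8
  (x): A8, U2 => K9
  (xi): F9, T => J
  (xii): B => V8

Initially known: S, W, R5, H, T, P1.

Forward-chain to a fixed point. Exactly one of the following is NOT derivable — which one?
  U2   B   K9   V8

Round 1: (iii) [R5, T, S => U2]; (vi) [T => D]. Adds U2, D.
Round 2: (iv) [S, U2 => L3]; (v) [U2, H, T => B]. Adds L3, B.
Round 3: (xii) [B => V8]. Adds V8.
Round 4: (ix) [V8 => G8]. Adds G8.
Round 5: (i) [G8, T => E]. Adds E.
Derived: U2 (round 1), V8 (round 3), B (round 2). K9 never appears in any round.

K9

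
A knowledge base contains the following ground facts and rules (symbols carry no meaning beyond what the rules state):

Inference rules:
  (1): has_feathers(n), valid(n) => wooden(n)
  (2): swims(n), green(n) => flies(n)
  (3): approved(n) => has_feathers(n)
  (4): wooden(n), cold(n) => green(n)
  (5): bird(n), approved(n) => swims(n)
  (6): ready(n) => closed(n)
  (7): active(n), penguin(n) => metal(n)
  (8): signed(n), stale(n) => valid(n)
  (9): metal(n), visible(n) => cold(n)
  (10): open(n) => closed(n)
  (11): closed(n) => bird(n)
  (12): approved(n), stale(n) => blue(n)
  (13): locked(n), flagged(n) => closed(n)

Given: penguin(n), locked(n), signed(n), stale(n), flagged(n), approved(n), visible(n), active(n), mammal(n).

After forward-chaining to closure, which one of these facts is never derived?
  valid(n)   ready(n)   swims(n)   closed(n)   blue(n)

ready(n)

Round 1: (3) [approved(n) => has_feathers(n)]; (7) [active(n), penguin(n) => metal(n)]; (8) [signed(n), stale(n) => valid(n)]; (12) [approved(n), stale(n) => blue(n)]; (13) [locked(n), flagged(n) => closed(n)]. Adds has_feathers(n), metal(n), valid(n), blue(n), closed(n).
Round 2: (1) [has_feathers(n), valid(n) => wooden(n)]; (9) [metal(n), visible(n) => cold(n)]; (11) [closed(n) => bird(n)]. Adds wooden(n), cold(n), bird(n).
Round 3: (4) [wooden(n), cold(n) => green(n)]; (5) [bird(n), approved(n) => swims(n)]. Adds green(n), swims(n).
Round 4: (2) [swims(n), green(n) => flies(n)]. Adds flies(n).
Derived: valid(n) (round 1), blue(n) (round 1), closed(n) (round 1), swims(n) (round 3). ready(n) never appears in any round.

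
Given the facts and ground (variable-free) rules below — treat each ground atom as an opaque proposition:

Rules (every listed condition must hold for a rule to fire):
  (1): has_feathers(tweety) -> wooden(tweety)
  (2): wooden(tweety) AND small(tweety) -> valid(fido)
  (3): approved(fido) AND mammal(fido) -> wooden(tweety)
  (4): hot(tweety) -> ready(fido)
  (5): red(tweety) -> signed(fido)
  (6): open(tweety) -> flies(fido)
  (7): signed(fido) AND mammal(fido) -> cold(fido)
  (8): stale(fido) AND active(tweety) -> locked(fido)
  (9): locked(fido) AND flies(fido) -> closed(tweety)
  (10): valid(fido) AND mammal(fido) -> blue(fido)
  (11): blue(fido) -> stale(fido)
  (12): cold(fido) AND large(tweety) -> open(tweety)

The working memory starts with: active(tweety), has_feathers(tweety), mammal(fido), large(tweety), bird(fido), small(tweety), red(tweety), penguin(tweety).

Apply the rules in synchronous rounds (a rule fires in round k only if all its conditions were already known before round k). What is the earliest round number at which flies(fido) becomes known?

Round 1: (1) [has_feathers(tweety) -> wooden(tweety)]; (5) [red(tweety) -> signed(fido)]. New: wooden(tweety), signed(fido).
Round 2: (2) [wooden(tweety) AND small(tweety) -> valid(fido)]; (7) [signed(fido) AND mammal(fido) -> cold(fido)]. New: valid(fido), cold(fido).
Round 3: (10) [valid(fido) AND mammal(fido) -> blue(fido)]; (12) [cold(fido) AND large(tweety) -> open(tweety)]. New: blue(fido), open(tweety).
Round 4: (6) [open(tweety) -> flies(fido)]; (11) [blue(fido) -> stale(fido)]. New: flies(fido), stale(fido).
flies(fido) first appears in round 4.

4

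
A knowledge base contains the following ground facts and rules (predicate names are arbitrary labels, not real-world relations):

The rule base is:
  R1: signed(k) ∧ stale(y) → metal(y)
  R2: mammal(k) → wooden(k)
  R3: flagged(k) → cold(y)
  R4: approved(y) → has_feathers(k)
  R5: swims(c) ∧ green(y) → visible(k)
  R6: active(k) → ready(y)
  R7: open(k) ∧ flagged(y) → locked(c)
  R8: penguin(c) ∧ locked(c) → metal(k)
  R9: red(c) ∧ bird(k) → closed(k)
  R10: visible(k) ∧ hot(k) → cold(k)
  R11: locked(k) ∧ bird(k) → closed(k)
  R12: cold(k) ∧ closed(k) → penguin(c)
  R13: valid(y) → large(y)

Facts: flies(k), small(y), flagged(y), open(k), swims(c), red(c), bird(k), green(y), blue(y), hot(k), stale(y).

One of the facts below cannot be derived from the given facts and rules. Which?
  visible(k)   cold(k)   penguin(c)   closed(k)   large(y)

[1] R5 [swims(c) ∧ green(y) → visible(k)]; R7 [open(k) ∧ flagged(y) → locked(c)]; R9 [red(c) ∧ bird(k) → closed(k)]. ⇒ new: visible(k), locked(c), closed(k).
[2] R10 [visible(k) ∧ hot(k) → cold(k)]. ⇒ new: cold(k).
[3] R12 [cold(k) ∧ closed(k) → penguin(c)]. ⇒ new: penguin(c).
[4] R8 [penguin(c) ∧ locked(c) → metal(k)]. ⇒ new: metal(k).
Derived: penguin(c) (round 3), visible(k) (round 1), closed(k) (round 1), cold(k) (round 2). large(y) never appears in any round.

large(y)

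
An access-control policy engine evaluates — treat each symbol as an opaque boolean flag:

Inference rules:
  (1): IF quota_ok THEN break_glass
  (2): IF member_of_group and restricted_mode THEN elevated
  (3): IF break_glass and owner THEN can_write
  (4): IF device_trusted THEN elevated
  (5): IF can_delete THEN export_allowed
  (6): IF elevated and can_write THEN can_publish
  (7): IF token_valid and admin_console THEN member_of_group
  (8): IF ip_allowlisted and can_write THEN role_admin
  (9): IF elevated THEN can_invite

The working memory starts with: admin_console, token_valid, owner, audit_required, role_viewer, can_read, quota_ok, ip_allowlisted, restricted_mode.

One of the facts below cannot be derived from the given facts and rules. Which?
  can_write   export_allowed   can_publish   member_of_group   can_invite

export_allowed

Round 1 fires (1), (7), giving break_glass, member_of_group.
Round 2 fires (2), (3), giving elevated, can_write.
Round 3 fires (6), (8), (9), giving can_publish, role_admin, can_invite.
Derived: can_write (round 2), can_invite (round 3), can_publish (round 3), member_of_group (round 1). export_allowed never appears in any round.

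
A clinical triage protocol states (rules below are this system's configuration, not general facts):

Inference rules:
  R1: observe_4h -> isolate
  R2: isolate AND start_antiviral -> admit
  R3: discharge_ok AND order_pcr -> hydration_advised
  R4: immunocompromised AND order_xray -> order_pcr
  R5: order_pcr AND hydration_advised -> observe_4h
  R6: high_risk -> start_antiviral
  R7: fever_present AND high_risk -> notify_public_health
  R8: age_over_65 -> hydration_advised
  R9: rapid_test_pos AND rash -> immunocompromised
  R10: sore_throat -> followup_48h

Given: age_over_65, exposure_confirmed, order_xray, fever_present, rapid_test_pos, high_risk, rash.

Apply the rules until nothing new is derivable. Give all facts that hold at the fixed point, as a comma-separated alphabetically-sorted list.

Round 1 fires R6, R7, R8, R9, giving start_antiviral, notify_public_health, hydration_advised, immunocompromised.
Round 2 fires R4, giving order_pcr.
Round 3 fires R5, giving observe_4h.
Round 4 fires R1, giving isolate.
Round 5 fires R2, giving admit.

admit, age_over_65, exposure_confirmed, fever_present, high_risk, hydration_advised, immunocompromised, isolate, notify_public_health, observe_4h, order_pcr, order_xray, rapid_test_pos, rash, start_antiviral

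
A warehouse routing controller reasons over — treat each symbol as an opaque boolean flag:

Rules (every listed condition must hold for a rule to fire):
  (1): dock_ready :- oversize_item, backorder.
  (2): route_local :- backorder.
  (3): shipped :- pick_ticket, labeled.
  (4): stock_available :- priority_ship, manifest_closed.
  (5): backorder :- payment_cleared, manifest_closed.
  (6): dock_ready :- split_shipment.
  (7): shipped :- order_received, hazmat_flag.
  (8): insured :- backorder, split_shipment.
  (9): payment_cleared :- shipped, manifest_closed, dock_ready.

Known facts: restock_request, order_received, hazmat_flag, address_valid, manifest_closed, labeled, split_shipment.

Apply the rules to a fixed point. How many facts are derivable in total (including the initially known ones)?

Round 1 fires (6), (7), giving dock_ready, shipped.
Round 2 fires (9), giving payment_cleared.
Round 3 fires (5), giving backorder.
Round 4 fires (2), (8), giving route_local, insured.
Closure: {address_valid, backorder, dock_ready, hazmat_flag, insured, labeled, manifest_closed, order_received, payment_cleared, restock_request, route_local, shipped, split_shipment} — 13 facts.

13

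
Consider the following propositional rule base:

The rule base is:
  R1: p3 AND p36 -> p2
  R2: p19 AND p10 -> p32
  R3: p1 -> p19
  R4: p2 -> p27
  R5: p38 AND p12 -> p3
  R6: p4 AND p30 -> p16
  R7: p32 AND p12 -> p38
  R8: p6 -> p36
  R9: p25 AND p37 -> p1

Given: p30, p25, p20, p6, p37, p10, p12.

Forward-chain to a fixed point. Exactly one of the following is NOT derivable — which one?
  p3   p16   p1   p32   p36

p16

Round 1 fires R8, R9, giving p36, p1.
Round 2 fires R3, giving p19.
Round 3 fires R2, giving p32.
Round 4 fires R7, giving p38.
Round 5 fires R5, giving p3.
Round 6 fires R1, giving p2.
Round 7 fires R4, giving p27.
Derived: p36 (round 1), p32 (round 3), p1 (round 1), p3 (round 5). p16 never appears in any round.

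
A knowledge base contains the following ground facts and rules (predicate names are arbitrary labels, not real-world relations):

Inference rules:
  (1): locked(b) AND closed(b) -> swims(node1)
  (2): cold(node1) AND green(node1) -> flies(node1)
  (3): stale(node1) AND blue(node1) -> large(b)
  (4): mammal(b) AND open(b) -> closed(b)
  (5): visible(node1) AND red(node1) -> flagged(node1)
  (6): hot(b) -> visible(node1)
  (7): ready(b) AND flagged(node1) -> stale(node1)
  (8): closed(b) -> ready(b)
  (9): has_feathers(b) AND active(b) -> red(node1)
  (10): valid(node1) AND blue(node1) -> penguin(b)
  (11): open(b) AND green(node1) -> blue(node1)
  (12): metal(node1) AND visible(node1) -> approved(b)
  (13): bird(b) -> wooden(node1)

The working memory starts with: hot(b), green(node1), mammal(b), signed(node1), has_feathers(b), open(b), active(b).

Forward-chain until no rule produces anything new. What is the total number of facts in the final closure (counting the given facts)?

Round 1 fires (4), (6), (9), (11), giving closed(b), visible(node1), red(node1), blue(node1).
Round 2 fires (5), (8), giving flagged(node1), ready(b).
Round 3 fires (7), giving stale(node1).
Round 4 fires (3), giving large(b).
Closure: {active(b), blue(node1), closed(b), flagged(node1), green(node1), has_feathers(b), hot(b), large(b), mammal(b), open(b), ready(b), red(node1), signed(node1), stale(node1), visible(node1)} — 15 facts.

15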